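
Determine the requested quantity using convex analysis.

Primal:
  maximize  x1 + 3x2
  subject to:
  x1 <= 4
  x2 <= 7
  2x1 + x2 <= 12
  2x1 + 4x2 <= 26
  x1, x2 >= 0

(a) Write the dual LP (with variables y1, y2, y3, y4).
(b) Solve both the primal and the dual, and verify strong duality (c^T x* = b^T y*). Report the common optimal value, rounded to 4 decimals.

The standard primal-dual pair for 'max c^T x s.t. A x <= b, x >= 0' is:
  Dual:  min b^T y  s.t.  A^T y >= c,  y >= 0.

So the dual LP is:
  minimize  4y1 + 7y2 + 12y3 + 26y4
  subject to:
    y1 + 2y3 + 2y4 >= 1
    y2 + y3 + 4y4 >= 3
    y1, y2, y3, y4 >= 0

Solving the primal: x* = (0, 6.5).
  primal value c^T x* = 19.5.
Solving the dual: y* = (0, 0, 0, 0.75).
  dual value b^T y* = 19.5.
Strong duality: c^T x* = b^T y*. Confirmed.

19.5


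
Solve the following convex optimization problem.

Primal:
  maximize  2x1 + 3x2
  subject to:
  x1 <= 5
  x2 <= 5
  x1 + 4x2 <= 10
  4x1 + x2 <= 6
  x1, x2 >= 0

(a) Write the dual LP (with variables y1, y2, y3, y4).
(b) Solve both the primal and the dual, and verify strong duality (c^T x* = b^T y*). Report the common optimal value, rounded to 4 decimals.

The standard primal-dual pair for 'max c^T x s.t. A x <= b, x >= 0' is:
  Dual:  min b^T y  s.t.  A^T y >= c,  y >= 0.

So the dual LP is:
  minimize  5y1 + 5y2 + 10y3 + 6y4
  subject to:
    y1 + y3 + 4y4 >= 2
    y2 + 4y3 + y4 >= 3
    y1, y2, y3, y4 >= 0

Solving the primal: x* = (0.9333, 2.2667).
  primal value c^T x* = 8.6667.
Solving the dual: y* = (0, 0, 0.6667, 0.3333).
  dual value b^T y* = 8.6667.
Strong duality: c^T x* = b^T y*. Confirmed.

8.6667


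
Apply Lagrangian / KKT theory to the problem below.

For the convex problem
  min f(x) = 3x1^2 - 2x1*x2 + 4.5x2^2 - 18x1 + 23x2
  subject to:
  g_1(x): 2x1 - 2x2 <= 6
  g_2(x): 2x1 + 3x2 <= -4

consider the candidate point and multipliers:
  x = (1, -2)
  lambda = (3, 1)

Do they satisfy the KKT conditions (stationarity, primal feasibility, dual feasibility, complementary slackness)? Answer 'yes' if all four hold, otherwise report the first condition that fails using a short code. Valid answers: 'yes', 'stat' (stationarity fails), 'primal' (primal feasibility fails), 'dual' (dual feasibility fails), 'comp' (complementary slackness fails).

Gradient of f: grad f(x) = Q x + c = (-8, 3)
Constraint values g_i(x) = a_i^T x - b_i:
  g_1((1, -2)) = 0
  g_2((1, -2)) = 0
Stationarity residual: grad f(x) + sum_i lambda_i a_i = (0, 0)
  -> stationarity OK
Primal feasibility (all g_i <= 0): OK
Dual feasibility (all lambda_i >= 0): OK
Complementary slackness (lambda_i * g_i(x) = 0 for all i): OK

Verdict: yes, KKT holds.

yes


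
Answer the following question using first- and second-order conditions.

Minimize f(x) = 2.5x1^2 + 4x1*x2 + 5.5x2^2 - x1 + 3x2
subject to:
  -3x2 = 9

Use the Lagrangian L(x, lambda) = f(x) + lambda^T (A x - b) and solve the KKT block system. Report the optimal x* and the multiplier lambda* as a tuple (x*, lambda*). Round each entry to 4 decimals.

Form the Lagrangian:
  L(x, lambda) = (1/2) x^T Q x + c^T x + lambda^T (A x - b)
Stationarity (grad_x L = 0): Q x + c + A^T lambda = 0.
Primal feasibility: A x = b.

This gives the KKT block system:
  [ Q   A^T ] [ x     ]   [-c ]
  [ A    0  ] [ lambda ] = [ b ]

Solving the linear system:
  x*      = (2.6, -3)
  lambda* = (-6.5333)
  f(x*)   = 23.6

x* = (2.6, -3), lambda* = (-6.5333)


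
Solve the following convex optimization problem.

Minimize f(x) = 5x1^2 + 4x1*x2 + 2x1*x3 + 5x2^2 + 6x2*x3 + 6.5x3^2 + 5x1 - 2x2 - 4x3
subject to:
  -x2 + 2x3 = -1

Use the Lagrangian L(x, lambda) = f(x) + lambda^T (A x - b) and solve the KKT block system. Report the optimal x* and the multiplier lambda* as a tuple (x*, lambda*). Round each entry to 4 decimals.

Form the Lagrangian:
  L(x, lambda) = (1/2) x^T Q x + c^T x + lambda^T (A x - b)
Stationarity (grad_x L = 0): Q x + c + A^T lambda = 0.
Primal feasibility: A x = b.

This gives the KKT block system:
  [ Q   A^T ] [ x     ]   [-c ]
  [ A    0  ] [ lambda ] = [ b ]

Solving the linear system:
  x*      = (-0.7657, 0.7313, -0.1343)
  lambda* = (1.4448)
  f(x*)   = -1.6545

x* = (-0.7657, 0.7313, -0.1343), lambda* = (1.4448)


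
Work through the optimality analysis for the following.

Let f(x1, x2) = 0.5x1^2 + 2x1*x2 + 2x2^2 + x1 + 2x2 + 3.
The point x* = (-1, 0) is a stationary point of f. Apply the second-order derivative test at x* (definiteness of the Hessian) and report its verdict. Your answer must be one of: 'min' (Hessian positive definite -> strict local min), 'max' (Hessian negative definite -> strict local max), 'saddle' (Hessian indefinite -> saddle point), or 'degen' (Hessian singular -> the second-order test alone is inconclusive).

Compute the Hessian H = grad^2 f:
  H = [[1, 2], [2, 4]]
Verify stationarity: grad f(x*) = H x* + g = (0, 0).
Eigenvalues of H: 0, 5.
H has a zero eigenvalue (singular; positive semidefinite but not definite), so H is neither positive definite, negative definite, nor indefinite. The second-order test alone is inconclusive -> degen.
(Indeed, f is constant along the null direction of H through x*, so x* is not a strict local extremum.)

degen


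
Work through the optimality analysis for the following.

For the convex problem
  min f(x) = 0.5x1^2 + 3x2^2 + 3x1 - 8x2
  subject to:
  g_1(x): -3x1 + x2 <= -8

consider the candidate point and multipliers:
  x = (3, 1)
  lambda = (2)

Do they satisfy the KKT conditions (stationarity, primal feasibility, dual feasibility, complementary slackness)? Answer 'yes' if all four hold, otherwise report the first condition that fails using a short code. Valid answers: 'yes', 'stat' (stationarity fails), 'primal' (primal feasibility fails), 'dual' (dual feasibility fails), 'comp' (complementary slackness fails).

Gradient of f: grad f(x) = Q x + c = (6, -2)
Constraint values g_i(x) = a_i^T x - b_i:
  g_1((3, 1)) = 0
Stationarity residual: grad f(x) + sum_i lambda_i a_i = (0, 0)
  -> stationarity OK
Primal feasibility (all g_i <= 0): OK
Dual feasibility (all lambda_i >= 0): OK
Complementary slackness (lambda_i * g_i(x) = 0 for all i): OK

Verdict: yes, KKT holds.

yes


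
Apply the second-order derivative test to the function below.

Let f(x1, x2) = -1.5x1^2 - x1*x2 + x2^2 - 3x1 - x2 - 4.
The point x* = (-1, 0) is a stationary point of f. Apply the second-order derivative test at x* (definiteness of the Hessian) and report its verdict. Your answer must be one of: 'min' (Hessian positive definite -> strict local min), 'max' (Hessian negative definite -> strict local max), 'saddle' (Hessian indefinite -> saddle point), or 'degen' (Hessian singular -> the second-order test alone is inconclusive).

Compute the Hessian H = grad^2 f:
  H = [[-3, -1], [-1, 2]]
Verify stationarity: grad f(x*) = H x* + g = (0, 0).
Eigenvalues of H: -3.1926, 2.1926.
Eigenvalues have mixed signs, so H is indefinite -> x* is a saddle point.

saddle


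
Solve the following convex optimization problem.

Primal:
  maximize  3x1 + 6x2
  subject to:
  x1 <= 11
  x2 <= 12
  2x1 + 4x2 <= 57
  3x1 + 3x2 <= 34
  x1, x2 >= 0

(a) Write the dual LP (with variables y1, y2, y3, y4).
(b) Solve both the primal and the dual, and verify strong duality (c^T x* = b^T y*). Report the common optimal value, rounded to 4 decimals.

The standard primal-dual pair for 'max c^T x s.t. A x <= b, x >= 0' is:
  Dual:  min b^T y  s.t.  A^T y >= c,  y >= 0.

So the dual LP is:
  minimize  11y1 + 12y2 + 57y3 + 34y4
  subject to:
    y1 + 2y3 + 3y4 >= 3
    y2 + 4y3 + 3y4 >= 6
    y1, y2, y3, y4 >= 0

Solving the primal: x* = (0, 11.3333).
  primal value c^T x* = 68.
Solving the dual: y* = (0, 0, 0, 2).
  dual value b^T y* = 68.
Strong duality: c^T x* = b^T y*. Confirmed.

68


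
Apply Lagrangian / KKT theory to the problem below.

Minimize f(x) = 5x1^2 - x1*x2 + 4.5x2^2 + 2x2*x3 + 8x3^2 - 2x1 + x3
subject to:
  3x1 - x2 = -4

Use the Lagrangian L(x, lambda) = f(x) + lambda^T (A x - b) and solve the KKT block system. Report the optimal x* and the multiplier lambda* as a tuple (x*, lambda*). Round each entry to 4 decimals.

Form the Lagrangian:
  L(x, lambda) = (1/2) x^T Q x + c^T x + lambda^T (A x - b)
Stationarity (grad_x L = 0): Q x + c + A^T lambda = 0.
Primal feasibility: A x = b.

This gives the KKT block system:
  [ Q   A^T ] [ x     ]   [-c ]
  [ A    0  ] [ lambda ] = [ b ]

Solving the linear system:
  x*      = (-1.1918, 0.4245, -0.1156)
  lambda* = (4.781)
  f(x*)   = 10.696

x* = (-1.1918, 0.4245, -0.1156), lambda* = (4.781)


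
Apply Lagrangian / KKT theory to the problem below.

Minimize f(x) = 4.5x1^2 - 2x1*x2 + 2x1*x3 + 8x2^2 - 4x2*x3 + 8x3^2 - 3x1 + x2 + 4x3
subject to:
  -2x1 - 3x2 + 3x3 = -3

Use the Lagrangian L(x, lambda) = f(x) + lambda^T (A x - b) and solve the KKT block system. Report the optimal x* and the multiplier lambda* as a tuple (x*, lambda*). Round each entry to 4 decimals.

Form the Lagrangian:
  L(x, lambda) = (1/2) x^T Q x + c^T x + lambda^T (A x - b)
Stationarity (grad_x L = 0): Q x + c + A^T lambda = 0.
Primal feasibility: A x = b.

This gives the KKT block system:
  [ Q   A^T ] [ x     ]   [-c ]
  [ A    0  ] [ lambda ] = [ b ]

Solving the linear system:
  x*      = (0.6621, 0.071, -0.4876)
  lambda* = (0.9207)
  f(x*)   = -0.5519

x* = (0.6621, 0.071, -0.4876), lambda* = (0.9207)


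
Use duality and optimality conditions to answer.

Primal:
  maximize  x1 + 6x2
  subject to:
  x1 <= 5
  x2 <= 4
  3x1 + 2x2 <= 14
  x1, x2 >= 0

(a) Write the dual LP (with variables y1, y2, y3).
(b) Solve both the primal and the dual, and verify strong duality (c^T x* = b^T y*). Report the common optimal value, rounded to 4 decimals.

The standard primal-dual pair for 'max c^T x s.t. A x <= b, x >= 0' is:
  Dual:  min b^T y  s.t.  A^T y >= c,  y >= 0.

So the dual LP is:
  minimize  5y1 + 4y2 + 14y3
  subject to:
    y1 + 3y3 >= 1
    y2 + 2y3 >= 6
    y1, y2, y3 >= 0

Solving the primal: x* = (2, 4).
  primal value c^T x* = 26.
Solving the dual: y* = (0, 5.3333, 0.3333).
  dual value b^T y* = 26.
Strong duality: c^T x* = b^T y*. Confirmed.

26


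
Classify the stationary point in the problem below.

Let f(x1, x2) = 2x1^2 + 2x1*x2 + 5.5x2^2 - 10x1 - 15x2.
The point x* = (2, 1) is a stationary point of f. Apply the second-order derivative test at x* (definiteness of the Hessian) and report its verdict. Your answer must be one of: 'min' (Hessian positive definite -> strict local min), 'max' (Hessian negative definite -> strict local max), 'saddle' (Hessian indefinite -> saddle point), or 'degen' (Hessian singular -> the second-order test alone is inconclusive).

Compute the Hessian H = grad^2 f:
  H = [[4, 2], [2, 11]]
Verify stationarity: grad f(x*) = H x* + g = (0, 0).
Eigenvalues of H: 3.4689, 11.5311.
Both eigenvalues > 0, so H is positive definite -> x* is a strict local min.

min


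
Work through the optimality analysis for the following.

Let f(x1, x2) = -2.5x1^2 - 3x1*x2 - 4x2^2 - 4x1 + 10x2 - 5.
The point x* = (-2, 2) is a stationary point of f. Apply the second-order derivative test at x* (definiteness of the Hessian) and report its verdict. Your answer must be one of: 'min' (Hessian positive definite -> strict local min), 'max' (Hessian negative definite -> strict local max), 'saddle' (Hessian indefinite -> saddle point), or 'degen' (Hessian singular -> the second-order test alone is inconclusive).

Compute the Hessian H = grad^2 f:
  H = [[-5, -3], [-3, -8]]
Verify stationarity: grad f(x*) = H x* + g = (0, 0).
Eigenvalues of H: -9.8541, -3.1459.
Both eigenvalues < 0, so H is negative definite -> x* is a strict local max.

max


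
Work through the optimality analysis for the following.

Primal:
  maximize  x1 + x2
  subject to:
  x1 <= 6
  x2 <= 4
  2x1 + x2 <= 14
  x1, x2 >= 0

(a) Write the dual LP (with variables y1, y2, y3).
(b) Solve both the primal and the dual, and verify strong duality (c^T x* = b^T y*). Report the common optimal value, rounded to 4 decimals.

The standard primal-dual pair for 'max c^T x s.t. A x <= b, x >= 0' is:
  Dual:  min b^T y  s.t.  A^T y >= c,  y >= 0.

So the dual LP is:
  minimize  6y1 + 4y2 + 14y3
  subject to:
    y1 + 2y3 >= 1
    y2 + y3 >= 1
    y1, y2, y3 >= 0

Solving the primal: x* = (5, 4).
  primal value c^T x* = 9.
Solving the dual: y* = (0, 0.5, 0.5).
  dual value b^T y* = 9.
Strong duality: c^T x* = b^T y*. Confirmed.

9


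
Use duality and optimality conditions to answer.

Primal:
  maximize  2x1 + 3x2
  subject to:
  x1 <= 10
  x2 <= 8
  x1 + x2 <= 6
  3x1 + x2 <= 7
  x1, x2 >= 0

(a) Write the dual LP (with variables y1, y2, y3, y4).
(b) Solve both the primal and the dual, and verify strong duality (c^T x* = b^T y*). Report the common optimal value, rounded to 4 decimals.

The standard primal-dual pair for 'max c^T x s.t. A x <= b, x >= 0' is:
  Dual:  min b^T y  s.t.  A^T y >= c,  y >= 0.

So the dual LP is:
  minimize  10y1 + 8y2 + 6y3 + 7y4
  subject to:
    y1 + y3 + 3y4 >= 2
    y2 + y3 + y4 >= 3
    y1, y2, y3, y4 >= 0

Solving the primal: x* = (0, 6).
  primal value c^T x* = 18.
Solving the dual: y* = (0, 0, 3, 0).
  dual value b^T y* = 18.
Strong duality: c^T x* = b^T y*. Confirmed.

18


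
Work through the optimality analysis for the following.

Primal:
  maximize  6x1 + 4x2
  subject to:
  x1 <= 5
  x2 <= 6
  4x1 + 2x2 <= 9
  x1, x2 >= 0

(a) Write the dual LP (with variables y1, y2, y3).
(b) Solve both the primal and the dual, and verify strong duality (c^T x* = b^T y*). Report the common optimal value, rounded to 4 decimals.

The standard primal-dual pair for 'max c^T x s.t. A x <= b, x >= 0' is:
  Dual:  min b^T y  s.t.  A^T y >= c,  y >= 0.

So the dual LP is:
  minimize  5y1 + 6y2 + 9y3
  subject to:
    y1 + 4y3 >= 6
    y2 + 2y3 >= 4
    y1, y2, y3 >= 0

Solving the primal: x* = (0, 4.5).
  primal value c^T x* = 18.
Solving the dual: y* = (0, 0, 2).
  dual value b^T y* = 18.
Strong duality: c^T x* = b^T y*. Confirmed.

18


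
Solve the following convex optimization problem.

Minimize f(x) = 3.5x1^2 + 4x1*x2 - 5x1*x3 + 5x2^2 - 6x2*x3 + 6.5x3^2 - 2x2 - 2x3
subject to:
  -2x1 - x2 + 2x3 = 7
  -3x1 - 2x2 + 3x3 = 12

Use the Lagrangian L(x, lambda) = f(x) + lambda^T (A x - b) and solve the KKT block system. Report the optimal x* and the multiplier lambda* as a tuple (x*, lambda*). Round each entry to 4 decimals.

Form the Lagrangian:
  L(x, lambda) = (1/2) x^T Q x + c^T x + lambda^T (A x - b)
Stationarity (grad_x L = 0): Q x + c + A^T lambda = 0.
Primal feasibility: A x = b.

This gives the KKT block system:
  [ Q   A^T ] [ x     ]   [-c ]
  [ A    0  ] [ lambda ] = [ b ]

Solving the linear system:
  x*      = (-2, -3, 0)
  lambda* = (68, -54)
  f(x*)   = 89

x* = (-2, -3, 0), lambda* = (68, -54)


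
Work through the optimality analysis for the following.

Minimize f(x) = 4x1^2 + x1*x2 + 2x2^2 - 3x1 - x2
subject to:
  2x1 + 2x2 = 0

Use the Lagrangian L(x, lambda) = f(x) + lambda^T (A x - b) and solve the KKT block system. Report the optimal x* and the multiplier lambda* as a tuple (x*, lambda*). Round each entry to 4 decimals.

Form the Lagrangian:
  L(x, lambda) = (1/2) x^T Q x + c^T x + lambda^T (A x - b)
Stationarity (grad_x L = 0): Q x + c + A^T lambda = 0.
Primal feasibility: A x = b.

This gives the KKT block system:
  [ Q   A^T ] [ x     ]   [-c ]
  [ A    0  ] [ lambda ] = [ b ]

Solving the linear system:
  x*      = (0.2, -0.2)
  lambda* = (0.8)
  f(x*)   = -0.2

x* = (0.2, -0.2), lambda* = (0.8)


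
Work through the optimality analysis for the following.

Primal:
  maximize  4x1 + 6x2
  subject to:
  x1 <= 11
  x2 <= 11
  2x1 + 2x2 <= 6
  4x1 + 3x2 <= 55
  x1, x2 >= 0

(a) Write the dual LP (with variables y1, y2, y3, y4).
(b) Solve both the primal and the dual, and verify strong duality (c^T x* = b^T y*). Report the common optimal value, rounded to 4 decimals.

The standard primal-dual pair for 'max c^T x s.t. A x <= b, x >= 0' is:
  Dual:  min b^T y  s.t.  A^T y >= c,  y >= 0.

So the dual LP is:
  minimize  11y1 + 11y2 + 6y3 + 55y4
  subject to:
    y1 + 2y3 + 4y4 >= 4
    y2 + 2y3 + 3y4 >= 6
    y1, y2, y3, y4 >= 0

Solving the primal: x* = (0, 3).
  primal value c^T x* = 18.
Solving the dual: y* = (0, 0, 3, 0).
  dual value b^T y* = 18.
Strong duality: c^T x* = b^T y*. Confirmed.

18


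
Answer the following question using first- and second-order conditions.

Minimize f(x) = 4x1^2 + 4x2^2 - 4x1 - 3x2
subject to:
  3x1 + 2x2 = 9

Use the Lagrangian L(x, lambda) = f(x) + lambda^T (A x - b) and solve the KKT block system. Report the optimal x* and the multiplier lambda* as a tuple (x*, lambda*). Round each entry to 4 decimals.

Form the Lagrangian:
  L(x, lambda) = (1/2) x^T Q x + c^T x + lambda^T (A x - b)
Stationarity (grad_x L = 0): Q x + c + A^T lambda = 0.
Primal feasibility: A x = b.

This gives the KKT block system:
  [ Q   A^T ] [ x     ]   [-c ]
  [ A    0  ] [ lambda ] = [ b ]

Solving the linear system:
  x*      = (2.0577, 1.4135)
  lambda* = (-4.1538)
  f(x*)   = 12.4567

x* = (2.0577, 1.4135), lambda* = (-4.1538)


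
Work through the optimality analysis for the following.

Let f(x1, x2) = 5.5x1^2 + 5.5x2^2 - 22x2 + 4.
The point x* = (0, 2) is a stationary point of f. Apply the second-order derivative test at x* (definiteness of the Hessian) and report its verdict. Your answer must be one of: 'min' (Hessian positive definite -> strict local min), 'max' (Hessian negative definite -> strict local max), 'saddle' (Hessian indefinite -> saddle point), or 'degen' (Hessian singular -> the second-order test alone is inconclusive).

Compute the Hessian H = grad^2 f:
  H = [[11, 0], [0, 11]]
Verify stationarity: grad f(x*) = H x* + g = (0, 0).
Eigenvalues of H: 11, 11.
Both eigenvalues > 0, so H is positive definite -> x* is a strict local min.

min


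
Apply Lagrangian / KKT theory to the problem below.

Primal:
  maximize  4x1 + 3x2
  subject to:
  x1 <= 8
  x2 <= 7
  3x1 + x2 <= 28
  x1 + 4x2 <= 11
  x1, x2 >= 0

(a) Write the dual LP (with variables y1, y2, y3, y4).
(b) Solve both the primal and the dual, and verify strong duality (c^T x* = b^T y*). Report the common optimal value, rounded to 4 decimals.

The standard primal-dual pair for 'max c^T x s.t. A x <= b, x >= 0' is:
  Dual:  min b^T y  s.t.  A^T y >= c,  y >= 0.

So the dual LP is:
  minimize  8y1 + 7y2 + 28y3 + 11y4
  subject to:
    y1 + 3y3 + y4 >= 4
    y2 + y3 + 4y4 >= 3
    y1, y2, y3, y4 >= 0

Solving the primal: x* = (8, 0.75).
  primal value c^T x* = 34.25.
Solving the dual: y* = (3.25, 0, 0, 0.75).
  dual value b^T y* = 34.25.
Strong duality: c^T x* = b^T y*. Confirmed.

34.25


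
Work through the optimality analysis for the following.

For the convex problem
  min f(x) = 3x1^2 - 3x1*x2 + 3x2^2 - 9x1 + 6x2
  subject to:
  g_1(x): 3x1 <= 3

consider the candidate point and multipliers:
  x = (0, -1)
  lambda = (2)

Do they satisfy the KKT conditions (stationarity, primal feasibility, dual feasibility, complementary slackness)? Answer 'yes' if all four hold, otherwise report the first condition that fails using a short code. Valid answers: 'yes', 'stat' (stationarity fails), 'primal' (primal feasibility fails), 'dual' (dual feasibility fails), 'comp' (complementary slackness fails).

Gradient of f: grad f(x) = Q x + c = (-6, 0)
Constraint values g_i(x) = a_i^T x - b_i:
  g_1((0, -1)) = -3
Stationarity residual: grad f(x) + sum_i lambda_i a_i = (0, 0)
  -> stationarity OK
Primal feasibility (all g_i <= 0): OK
Dual feasibility (all lambda_i >= 0): OK
Complementary slackness (lambda_i * g_i(x) = 0 for all i): FAILS

Verdict: the first failing condition is complementary_slackness -> comp.

comp


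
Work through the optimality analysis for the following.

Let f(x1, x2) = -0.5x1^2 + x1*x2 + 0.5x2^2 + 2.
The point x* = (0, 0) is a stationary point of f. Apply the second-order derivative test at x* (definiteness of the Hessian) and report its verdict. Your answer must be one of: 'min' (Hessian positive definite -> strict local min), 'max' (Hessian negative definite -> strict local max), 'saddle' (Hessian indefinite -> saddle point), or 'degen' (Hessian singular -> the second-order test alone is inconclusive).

Compute the Hessian H = grad^2 f:
  H = [[-1, 1], [1, 1]]
Verify stationarity: grad f(x*) = H x* + g = (0, 0).
Eigenvalues of H: -1.4142, 1.4142.
Eigenvalues have mixed signs, so H is indefinite -> x* is a saddle point.

saddle


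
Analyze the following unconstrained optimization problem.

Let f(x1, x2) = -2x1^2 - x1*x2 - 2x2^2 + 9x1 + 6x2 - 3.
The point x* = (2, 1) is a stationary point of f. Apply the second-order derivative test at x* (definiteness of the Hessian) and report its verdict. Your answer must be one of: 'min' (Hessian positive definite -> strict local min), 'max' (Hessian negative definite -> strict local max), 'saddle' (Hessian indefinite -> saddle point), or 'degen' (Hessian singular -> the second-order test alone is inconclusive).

Compute the Hessian H = grad^2 f:
  H = [[-4, -1], [-1, -4]]
Verify stationarity: grad f(x*) = H x* + g = (0, 0).
Eigenvalues of H: -5, -3.
Both eigenvalues < 0, so H is negative definite -> x* is a strict local max.

max


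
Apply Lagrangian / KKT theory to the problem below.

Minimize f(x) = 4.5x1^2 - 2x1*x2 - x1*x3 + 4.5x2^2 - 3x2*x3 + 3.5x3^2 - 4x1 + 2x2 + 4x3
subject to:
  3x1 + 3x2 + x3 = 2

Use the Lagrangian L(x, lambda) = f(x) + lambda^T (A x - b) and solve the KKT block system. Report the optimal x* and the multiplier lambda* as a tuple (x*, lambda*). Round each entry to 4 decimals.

Form the Lagrangian:
  L(x, lambda) = (1/2) x^T Q x + c^T x + lambda^T (A x - b)
Stationarity (grad_x L = 0): Q x + c + A^T lambda = 0.
Primal feasibility: A x = b.

This gives the KKT block system:
  [ Q   A^T ] [ x     ]   [-c ]
  [ A    0  ] [ lambda ] = [ b ]

Solving the linear system:
  x*      = (0.6895, 0.0852, -0.3241)
  lambda* = (-0.7865)
  f(x*)   = -1.1555

x* = (0.6895, 0.0852, -0.3241), lambda* = (-0.7865)


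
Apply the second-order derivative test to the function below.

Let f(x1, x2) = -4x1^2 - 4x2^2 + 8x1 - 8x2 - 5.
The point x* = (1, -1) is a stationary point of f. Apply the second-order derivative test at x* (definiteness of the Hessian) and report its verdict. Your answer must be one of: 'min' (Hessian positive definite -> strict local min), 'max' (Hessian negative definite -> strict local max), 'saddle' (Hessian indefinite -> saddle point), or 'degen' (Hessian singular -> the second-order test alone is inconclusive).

Compute the Hessian H = grad^2 f:
  H = [[-8, 0], [0, -8]]
Verify stationarity: grad f(x*) = H x* + g = (0, 0).
Eigenvalues of H: -8, -8.
Both eigenvalues < 0, so H is negative definite -> x* is a strict local max.

max


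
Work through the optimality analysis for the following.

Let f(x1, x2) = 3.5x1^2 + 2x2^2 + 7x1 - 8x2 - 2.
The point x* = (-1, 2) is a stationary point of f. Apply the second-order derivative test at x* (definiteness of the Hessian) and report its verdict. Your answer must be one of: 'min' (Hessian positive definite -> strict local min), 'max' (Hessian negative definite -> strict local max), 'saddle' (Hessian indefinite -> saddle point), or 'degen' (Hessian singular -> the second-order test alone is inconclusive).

Compute the Hessian H = grad^2 f:
  H = [[7, 0], [0, 4]]
Verify stationarity: grad f(x*) = H x* + g = (0, 0).
Eigenvalues of H: 4, 7.
Both eigenvalues > 0, so H is positive definite -> x* is a strict local min.

min


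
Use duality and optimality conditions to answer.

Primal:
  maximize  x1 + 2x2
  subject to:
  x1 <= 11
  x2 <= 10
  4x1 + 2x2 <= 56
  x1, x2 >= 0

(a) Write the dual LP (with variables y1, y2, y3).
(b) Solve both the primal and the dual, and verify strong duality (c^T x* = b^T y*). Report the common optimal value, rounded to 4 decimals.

The standard primal-dual pair for 'max c^T x s.t. A x <= b, x >= 0' is:
  Dual:  min b^T y  s.t.  A^T y >= c,  y >= 0.

So the dual LP is:
  minimize  11y1 + 10y2 + 56y3
  subject to:
    y1 + 4y3 >= 1
    y2 + 2y3 >= 2
    y1, y2, y3 >= 0

Solving the primal: x* = (9, 10).
  primal value c^T x* = 29.
Solving the dual: y* = (0, 1.5, 0.25).
  dual value b^T y* = 29.
Strong duality: c^T x* = b^T y*. Confirmed.

29


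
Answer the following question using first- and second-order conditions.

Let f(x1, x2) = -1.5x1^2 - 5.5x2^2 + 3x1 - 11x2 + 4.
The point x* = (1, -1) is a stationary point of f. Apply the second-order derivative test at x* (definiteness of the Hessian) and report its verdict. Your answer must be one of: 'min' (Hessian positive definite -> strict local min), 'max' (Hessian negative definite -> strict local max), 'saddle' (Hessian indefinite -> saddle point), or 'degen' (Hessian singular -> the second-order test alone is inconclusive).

Compute the Hessian H = grad^2 f:
  H = [[-3, 0], [0, -11]]
Verify stationarity: grad f(x*) = H x* + g = (0, 0).
Eigenvalues of H: -11, -3.
Both eigenvalues < 0, so H is negative definite -> x* is a strict local max.

max


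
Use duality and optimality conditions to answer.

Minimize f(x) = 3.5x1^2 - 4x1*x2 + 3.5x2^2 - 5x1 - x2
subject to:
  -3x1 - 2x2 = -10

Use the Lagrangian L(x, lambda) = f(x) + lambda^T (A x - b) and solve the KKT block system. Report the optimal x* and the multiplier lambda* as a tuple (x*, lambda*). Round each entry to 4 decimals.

Form the Lagrangian:
  L(x, lambda) = (1/2) x^T Q x + c^T x + lambda^T (A x - b)
Stationarity (grad_x L = 0): Q x + c + A^T lambda = 0.
Primal feasibility: A x = b.

This gives the KKT block system:
  [ Q   A^T ] [ x     ]   [-c ]
  [ A    0  ] [ lambda ] = [ b ]

Solving the linear system:
  x*      = (2.1871, 1.7194)
  lambda* = (1.1439)
  f(x*)   = -0.6079

x* = (2.1871, 1.7194), lambda* = (1.1439)


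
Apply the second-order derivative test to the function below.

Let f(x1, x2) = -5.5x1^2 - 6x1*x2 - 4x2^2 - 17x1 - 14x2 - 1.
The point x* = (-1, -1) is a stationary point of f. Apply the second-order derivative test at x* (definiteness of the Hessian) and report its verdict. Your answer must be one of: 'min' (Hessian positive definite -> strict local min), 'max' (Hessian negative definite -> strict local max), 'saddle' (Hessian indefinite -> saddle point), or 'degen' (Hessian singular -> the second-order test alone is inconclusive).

Compute the Hessian H = grad^2 f:
  H = [[-11, -6], [-6, -8]]
Verify stationarity: grad f(x*) = H x* + g = (0, 0).
Eigenvalues of H: -15.6847, -3.3153.
Both eigenvalues < 0, so H is negative definite -> x* is a strict local max.

max


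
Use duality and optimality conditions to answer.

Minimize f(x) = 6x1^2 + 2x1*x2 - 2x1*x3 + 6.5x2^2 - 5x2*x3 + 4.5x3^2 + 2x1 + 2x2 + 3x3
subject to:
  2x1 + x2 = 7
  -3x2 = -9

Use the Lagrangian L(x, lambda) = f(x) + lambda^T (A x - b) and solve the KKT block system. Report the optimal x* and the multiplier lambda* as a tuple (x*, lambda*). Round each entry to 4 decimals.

Form the Lagrangian:
  L(x, lambda) = (1/2) x^T Q x + c^T x + lambda^T (A x - b)
Stationarity (grad_x L = 0): Q x + c + A^T lambda = 0.
Primal feasibility: A x = b.

This gives the KKT block system:
  [ Q   A^T ] [ x     ]   [-c ]
  [ A    0  ] [ lambda ] = [ b ]

Solving the linear system:
  x*      = (2, 3, 1.7778)
  lambda* = (-14.2222, 7.2963)
  f(x*)   = 90.2778

x* = (2, 3, 1.7778), lambda* = (-14.2222, 7.2963)


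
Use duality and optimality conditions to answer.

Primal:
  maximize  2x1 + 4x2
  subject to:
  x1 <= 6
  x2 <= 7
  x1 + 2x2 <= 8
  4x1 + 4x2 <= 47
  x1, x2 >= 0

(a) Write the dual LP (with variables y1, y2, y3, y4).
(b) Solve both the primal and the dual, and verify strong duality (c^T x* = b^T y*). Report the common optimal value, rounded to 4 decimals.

The standard primal-dual pair for 'max c^T x s.t. A x <= b, x >= 0' is:
  Dual:  min b^T y  s.t.  A^T y >= c,  y >= 0.

So the dual LP is:
  minimize  6y1 + 7y2 + 8y3 + 47y4
  subject to:
    y1 + y3 + 4y4 >= 2
    y2 + 2y3 + 4y4 >= 4
    y1, y2, y3, y4 >= 0

Solving the primal: x* = (0, 4).
  primal value c^T x* = 16.
Solving the dual: y* = (0, 0, 2, 0).
  dual value b^T y* = 16.
Strong duality: c^T x* = b^T y*. Confirmed.

16


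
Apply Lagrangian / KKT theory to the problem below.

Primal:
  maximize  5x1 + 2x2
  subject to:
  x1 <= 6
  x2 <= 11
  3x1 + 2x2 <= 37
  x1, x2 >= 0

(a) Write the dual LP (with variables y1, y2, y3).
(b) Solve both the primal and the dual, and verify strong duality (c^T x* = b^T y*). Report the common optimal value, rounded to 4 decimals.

The standard primal-dual pair for 'max c^T x s.t. A x <= b, x >= 0' is:
  Dual:  min b^T y  s.t.  A^T y >= c,  y >= 0.

So the dual LP is:
  minimize  6y1 + 11y2 + 37y3
  subject to:
    y1 + 3y3 >= 5
    y2 + 2y3 >= 2
    y1, y2, y3 >= 0

Solving the primal: x* = (6, 9.5).
  primal value c^T x* = 49.
Solving the dual: y* = (2, 0, 1).
  dual value b^T y* = 49.
Strong duality: c^T x* = b^T y*. Confirmed.

49


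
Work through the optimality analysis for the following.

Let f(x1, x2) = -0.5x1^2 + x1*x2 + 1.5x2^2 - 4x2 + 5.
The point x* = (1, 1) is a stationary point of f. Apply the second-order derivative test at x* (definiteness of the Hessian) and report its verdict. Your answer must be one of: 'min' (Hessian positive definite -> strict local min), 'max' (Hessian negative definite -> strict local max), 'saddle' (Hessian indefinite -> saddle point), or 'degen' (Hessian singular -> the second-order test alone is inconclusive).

Compute the Hessian H = grad^2 f:
  H = [[-1, 1], [1, 3]]
Verify stationarity: grad f(x*) = H x* + g = (0, 0).
Eigenvalues of H: -1.2361, 3.2361.
Eigenvalues have mixed signs, so H is indefinite -> x* is a saddle point.

saddle


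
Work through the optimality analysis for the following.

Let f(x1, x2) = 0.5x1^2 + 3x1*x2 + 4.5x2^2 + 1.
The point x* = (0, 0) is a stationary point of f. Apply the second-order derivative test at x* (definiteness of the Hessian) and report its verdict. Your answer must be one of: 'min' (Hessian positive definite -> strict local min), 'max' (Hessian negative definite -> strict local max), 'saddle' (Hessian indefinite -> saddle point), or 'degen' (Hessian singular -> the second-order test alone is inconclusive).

Compute the Hessian H = grad^2 f:
  H = [[1, 3], [3, 9]]
Verify stationarity: grad f(x*) = H x* + g = (0, 0).
Eigenvalues of H: 0, 10.
H has a zero eigenvalue (singular; positive semidefinite but not definite), so H is neither positive definite, negative definite, nor indefinite. The second-order test alone is inconclusive -> degen.
(Indeed, f is constant along the null direction of H through x*, so x* is not a strict local extremum.)

degen


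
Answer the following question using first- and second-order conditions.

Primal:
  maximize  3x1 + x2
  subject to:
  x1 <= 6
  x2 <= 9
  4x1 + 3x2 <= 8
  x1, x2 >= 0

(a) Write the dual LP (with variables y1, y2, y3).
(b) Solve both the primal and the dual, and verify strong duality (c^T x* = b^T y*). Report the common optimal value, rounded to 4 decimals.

The standard primal-dual pair for 'max c^T x s.t. A x <= b, x >= 0' is:
  Dual:  min b^T y  s.t.  A^T y >= c,  y >= 0.

So the dual LP is:
  minimize  6y1 + 9y2 + 8y3
  subject to:
    y1 + 4y3 >= 3
    y2 + 3y3 >= 1
    y1, y2, y3 >= 0

Solving the primal: x* = (2, 0).
  primal value c^T x* = 6.
Solving the dual: y* = (0, 0, 0.75).
  dual value b^T y* = 6.
Strong duality: c^T x* = b^T y*. Confirmed.

6


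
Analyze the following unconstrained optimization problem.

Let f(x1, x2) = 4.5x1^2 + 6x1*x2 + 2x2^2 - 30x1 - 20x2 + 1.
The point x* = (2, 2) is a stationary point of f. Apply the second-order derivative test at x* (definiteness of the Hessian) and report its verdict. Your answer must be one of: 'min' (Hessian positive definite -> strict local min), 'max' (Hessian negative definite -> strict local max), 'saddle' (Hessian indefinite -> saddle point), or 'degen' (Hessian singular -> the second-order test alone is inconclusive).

Compute the Hessian H = grad^2 f:
  H = [[9, 6], [6, 4]]
Verify stationarity: grad f(x*) = H x* + g = (0, 0).
Eigenvalues of H: 0, 13.
H has a zero eigenvalue (singular; positive semidefinite but not definite), so H is neither positive definite, negative definite, nor indefinite. The second-order test alone is inconclusive -> degen.
(Indeed, f is constant along the null direction of H through x*, so x* is not a strict local extremum.)

degen


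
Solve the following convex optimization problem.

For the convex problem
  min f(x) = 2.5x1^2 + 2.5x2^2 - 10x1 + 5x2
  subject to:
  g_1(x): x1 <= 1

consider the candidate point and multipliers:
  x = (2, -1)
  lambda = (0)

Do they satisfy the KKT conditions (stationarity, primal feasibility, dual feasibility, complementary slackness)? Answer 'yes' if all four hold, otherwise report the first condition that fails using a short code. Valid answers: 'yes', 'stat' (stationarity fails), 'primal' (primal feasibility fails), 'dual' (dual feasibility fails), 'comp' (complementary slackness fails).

Gradient of f: grad f(x) = Q x + c = (0, 0)
Constraint values g_i(x) = a_i^T x - b_i:
  g_1((2, -1)) = 1
Stationarity residual: grad f(x) + sum_i lambda_i a_i = (0, 0)
  -> stationarity OK
Primal feasibility (all g_i <= 0): FAILS
Dual feasibility (all lambda_i >= 0): OK
Complementary slackness (lambda_i * g_i(x) = 0 for all i): OK

Verdict: the first failing condition is primal_feasibility -> primal.

primal


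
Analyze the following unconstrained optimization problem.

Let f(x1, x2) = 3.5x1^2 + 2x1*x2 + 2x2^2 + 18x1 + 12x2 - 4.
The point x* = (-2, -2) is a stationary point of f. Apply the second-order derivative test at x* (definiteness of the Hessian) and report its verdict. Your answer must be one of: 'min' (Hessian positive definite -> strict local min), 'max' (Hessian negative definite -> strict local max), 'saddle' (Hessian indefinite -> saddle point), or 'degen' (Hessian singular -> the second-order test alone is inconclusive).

Compute the Hessian H = grad^2 f:
  H = [[7, 2], [2, 4]]
Verify stationarity: grad f(x*) = H x* + g = (0, 0).
Eigenvalues of H: 3, 8.
Both eigenvalues > 0, so H is positive definite -> x* is a strict local min.

min


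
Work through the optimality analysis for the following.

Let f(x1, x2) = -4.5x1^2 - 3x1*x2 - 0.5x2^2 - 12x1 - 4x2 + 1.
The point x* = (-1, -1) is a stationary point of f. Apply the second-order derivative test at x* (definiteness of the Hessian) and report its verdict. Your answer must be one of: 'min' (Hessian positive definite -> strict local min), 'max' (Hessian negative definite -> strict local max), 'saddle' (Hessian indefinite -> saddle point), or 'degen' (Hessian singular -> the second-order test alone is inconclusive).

Compute the Hessian H = grad^2 f:
  H = [[-9, -3], [-3, -1]]
Verify stationarity: grad f(x*) = H x* + g = (0, 0).
Eigenvalues of H: -10, 0.
H has a zero eigenvalue (singular; negative semidefinite but not definite), so H is neither positive definite, negative definite, nor indefinite. The second-order test alone is inconclusive -> degen.
(Indeed, f is constant along the null direction of H through x*, so x* is not a strict local extremum.)

degen


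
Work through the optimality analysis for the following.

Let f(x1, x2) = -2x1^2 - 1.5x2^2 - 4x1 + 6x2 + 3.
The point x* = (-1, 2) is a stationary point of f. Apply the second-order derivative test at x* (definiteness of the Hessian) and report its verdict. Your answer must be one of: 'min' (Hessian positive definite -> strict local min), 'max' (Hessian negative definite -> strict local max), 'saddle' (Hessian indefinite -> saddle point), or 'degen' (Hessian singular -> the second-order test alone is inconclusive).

Compute the Hessian H = grad^2 f:
  H = [[-4, 0], [0, -3]]
Verify stationarity: grad f(x*) = H x* + g = (0, 0).
Eigenvalues of H: -4, -3.
Both eigenvalues < 0, so H is negative definite -> x* is a strict local max.

max


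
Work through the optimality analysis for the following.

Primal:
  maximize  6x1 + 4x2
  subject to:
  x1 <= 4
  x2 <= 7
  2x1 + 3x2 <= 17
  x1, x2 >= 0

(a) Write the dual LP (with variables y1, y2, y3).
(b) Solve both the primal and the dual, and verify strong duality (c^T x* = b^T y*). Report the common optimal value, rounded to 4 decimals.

The standard primal-dual pair for 'max c^T x s.t. A x <= b, x >= 0' is:
  Dual:  min b^T y  s.t.  A^T y >= c,  y >= 0.

So the dual LP is:
  minimize  4y1 + 7y2 + 17y3
  subject to:
    y1 + 2y3 >= 6
    y2 + 3y3 >= 4
    y1, y2, y3 >= 0

Solving the primal: x* = (4, 3).
  primal value c^T x* = 36.
Solving the dual: y* = (3.3333, 0, 1.3333).
  dual value b^T y* = 36.
Strong duality: c^T x* = b^T y*. Confirmed.

36


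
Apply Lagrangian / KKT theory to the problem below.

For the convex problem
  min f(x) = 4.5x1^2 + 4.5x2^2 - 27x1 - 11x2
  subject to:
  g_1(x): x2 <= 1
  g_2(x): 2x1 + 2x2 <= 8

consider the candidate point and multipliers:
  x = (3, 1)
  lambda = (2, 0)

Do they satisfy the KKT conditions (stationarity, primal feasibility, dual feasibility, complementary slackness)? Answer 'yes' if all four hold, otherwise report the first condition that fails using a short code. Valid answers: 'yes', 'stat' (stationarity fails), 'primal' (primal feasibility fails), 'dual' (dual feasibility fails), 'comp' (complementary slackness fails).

Gradient of f: grad f(x) = Q x + c = (0, -2)
Constraint values g_i(x) = a_i^T x - b_i:
  g_1((3, 1)) = 0
  g_2((3, 1)) = 0
Stationarity residual: grad f(x) + sum_i lambda_i a_i = (0, 0)
  -> stationarity OK
Primal feasibility (all g_i <= 0): OK
Dual feasibility (all lambda_i >= 0): OK
Complementary slackness (lambda_i * g_i(x) = 0 for all i): OK

Verdict: yes, KKT holds.

yes


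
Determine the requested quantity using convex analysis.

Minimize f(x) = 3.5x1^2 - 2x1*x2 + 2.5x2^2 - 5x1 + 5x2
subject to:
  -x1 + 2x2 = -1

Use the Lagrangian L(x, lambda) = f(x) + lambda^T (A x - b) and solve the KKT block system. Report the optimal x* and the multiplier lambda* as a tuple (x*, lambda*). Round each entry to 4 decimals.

Form the Lagrangian:
  L(x, lambda) = (1/2) x^T Q x + c^T x + lambda^T (A x - b)
Stationarity (grad_x L = 0): Q x + c + A^T lambda = 0.
Primal feasibility: A x = b.

This gives the KKT block system:
  [ Q   A^T ] [ x     ]   [-c ]
  [ A    0  ] [ lambda ] = [ b ]

Solving the linear system:
  x*      = (0.44, -0.28)
  lambda* = (-1.36)
  f(x*)   = -2.48

x* = (0.44, -0.28), lambda* = (-1.36)


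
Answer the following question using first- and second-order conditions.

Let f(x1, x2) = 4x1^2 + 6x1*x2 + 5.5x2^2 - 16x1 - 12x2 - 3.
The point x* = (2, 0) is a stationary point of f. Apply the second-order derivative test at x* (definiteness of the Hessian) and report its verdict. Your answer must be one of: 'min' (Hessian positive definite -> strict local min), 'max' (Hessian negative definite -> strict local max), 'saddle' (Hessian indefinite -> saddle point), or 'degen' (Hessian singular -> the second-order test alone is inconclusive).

Compute the Hessian H = grad^2 f:
  H = [[8, 6], [6, 11]]
Verify stationarity: grad f(x*) = H x* + g = (0, 0).
Eigenvalues of H: 3.3153, 15.6847.
Both eigenvalues > 0, so H is positive definite -> x* is a strict local min.

min


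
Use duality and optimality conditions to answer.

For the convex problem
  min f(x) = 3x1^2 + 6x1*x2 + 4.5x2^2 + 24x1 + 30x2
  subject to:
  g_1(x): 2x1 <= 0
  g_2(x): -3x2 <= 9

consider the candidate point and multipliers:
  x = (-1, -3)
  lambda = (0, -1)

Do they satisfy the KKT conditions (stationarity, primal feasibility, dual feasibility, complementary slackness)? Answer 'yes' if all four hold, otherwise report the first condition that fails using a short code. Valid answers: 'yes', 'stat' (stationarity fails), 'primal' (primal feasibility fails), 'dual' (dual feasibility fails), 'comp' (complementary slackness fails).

Gradient of f: grad f(x) = Q x + c = (0, -3)
Constraint values g_i(x) = a_i^T x - b_i:
  g_1((-1, -3)) = -2
  g_2((-1, -3)) = 0
Stationarity residual: grad f(x) + sum_i lambda_i a_i = (0, 0)
  -> stationarity OK
Primal feasibility (all g_i <= 0): OK
Dual feasibility (all lambda_i >= 0): FAILS
Complementary slackness (lambda_i * g_i(x) = 0 for all i): OK

Verdict: the first failing condition is dual_feasibility -> dual.

dual


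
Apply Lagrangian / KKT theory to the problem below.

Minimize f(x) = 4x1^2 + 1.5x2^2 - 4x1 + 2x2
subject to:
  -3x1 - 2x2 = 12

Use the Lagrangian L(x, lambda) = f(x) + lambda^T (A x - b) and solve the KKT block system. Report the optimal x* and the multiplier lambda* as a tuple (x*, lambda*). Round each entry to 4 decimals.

Form the Lagrangian:
  L(x, lambda) = (1/2) x^T Q x + c^T x + lambda^T (A x - b)
Stationarity (grad_x L = 0): Q x + c + A^T lambda = 0.
Primal feasibility: A x = b.

This gives the KKT block system:
  [ Q   A^T ] [ x     ]   [-c ]
  [ A    0  ] [ lambda ] = [ b ]

Solving the linear system:
  x*      = (-1.3559, -3.9661)
  lambda* = (-4.9492)
  f(x*)   = 28.4407

x* = (-1.3559, -3.9661), lambda* = (-4.9492)
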